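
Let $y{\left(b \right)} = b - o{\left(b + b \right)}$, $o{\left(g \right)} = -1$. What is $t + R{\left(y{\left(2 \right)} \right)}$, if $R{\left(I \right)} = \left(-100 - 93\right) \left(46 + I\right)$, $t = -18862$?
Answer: $-28319$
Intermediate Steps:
$y{\left(b \right)} = 1 + b$ ($y{\left(b \right)} = b - -1 = b + 1 = 1 + b$)
$R{\left(I \right)} = -8878 - 193 I$ ($R{\left(I \right)} = - 193 \left(46 + I\right) = -8878 - 193 I$)
$t + R{\left(y{\left(2 \right)} \right)} = -18862 - \left(8878 + 193 \left(1 + 2\right)\right) = -18862 - 9457 = -28319$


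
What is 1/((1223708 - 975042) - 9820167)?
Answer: -1/9571501 ≈ -1.0448e-7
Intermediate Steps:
1/((1223708 - 975042) - 9820167) = 1/(248666 - 9820167) = 1/(-9571501) = -1/9571501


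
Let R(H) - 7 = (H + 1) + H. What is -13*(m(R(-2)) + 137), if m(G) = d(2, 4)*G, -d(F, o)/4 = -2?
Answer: -2197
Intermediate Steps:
R(H) = 8 + 2*H (R(H) = 7 + ((H + 1) + H) = 7 + ((1 + H) + H) = 7 + (1 + 2*H) = 8 + 2*H)
d(F, o) = 8 (d(F, o) = -4*(-2) = 8)
m(G) = 8*G
-13*(m(R(-2)) + 137) = -13*(8*(8 + 2*(-2)) + 137) = -13*(8*(8 - 4) + 137) = -13*(8*4 + 137) = -13*(32 + 137) = -13*169 = -2197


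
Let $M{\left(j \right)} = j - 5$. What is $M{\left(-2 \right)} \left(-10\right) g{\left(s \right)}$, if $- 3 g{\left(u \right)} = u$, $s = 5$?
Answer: $- \frac{350}{3} \approx -116.67$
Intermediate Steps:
$g{\left(u \right)} = - \frac{u}{3}$
$M{\left(j \right)} = -5 + j$
$M{\left(-2 \right)} \left(-10\right) g{\left(s \right)} = \left(-5 - 2\right) \left(-10\right) \left(\left(- \frac{1}{3}\right) 5\right) = \left(-7\right) \left(-10\right) \left(- \frac{5}{3}\right) = 70 \left(- \frac{5}{3}\right) = - \frac{350}{3}$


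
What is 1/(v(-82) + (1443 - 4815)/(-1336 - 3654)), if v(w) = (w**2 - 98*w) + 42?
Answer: 2495/36932676 ≈ 6.7555e-5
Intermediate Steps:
v(w) = 42 + w**2 - 98*w
1/(v(-82) + (1443 - 4815)/(-1336 - 3654)) = 1/((42 + (-82)**2 - 98*(-82)) + (1443 - 4815)/(-1336 - 3654)) = 1/((42 + 6724 + 8036) - 3372/(-4990)) = 1/(14802 - 3372*(-1/4990)) = 1/(14802 + 1686/2495) = 1/(36932676/2495) = 2495/36932676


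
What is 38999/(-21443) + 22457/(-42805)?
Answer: -2150897646/917867615 ≈ -2.3434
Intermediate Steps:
38999/(-21443) + 22457/(-42805) = 38999*(-1/21443) + 22457*(-1/42805) = -38999/21443 - 22457/42805 = -2150897646/917867615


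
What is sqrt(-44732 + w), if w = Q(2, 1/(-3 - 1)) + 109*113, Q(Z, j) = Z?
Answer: I*sqrt(32413) ≈ 180.04*I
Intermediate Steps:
w = 12319 (w = 2 + 109*113 = 2 + 12317 = 12319)
sqrt(-44732 + w) = sqrt(-44732 + 12319) = sqrt(-32413) = I*sqrt(32413)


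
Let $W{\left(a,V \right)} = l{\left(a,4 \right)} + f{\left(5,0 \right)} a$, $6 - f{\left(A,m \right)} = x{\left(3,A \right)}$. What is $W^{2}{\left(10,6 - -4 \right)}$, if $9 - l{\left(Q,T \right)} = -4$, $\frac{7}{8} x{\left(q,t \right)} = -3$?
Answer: $\frac{564001}{49} \approx 11510.0$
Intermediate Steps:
$x{\left(q,t \right)} = - \frac{24}{7}$ ($x{\left(q,t \right)} = \frac{8}{7} \left(-3\right) = - \frac{24}{7}$)
$l{\left(Q,T \right)} = 13$ ($l{\left(Q,T \right)} = 9 - -4 = 9 + 4 = 13$)
$f{\left(A,m \right)} = \frac{66}{7}$ ($f{\left(A,m \right)} = 6 - - \frac{24}{7} = 6 + \frac{24}{7} = \frac{66}{7}$)
$W{\left(a,V \right)} = 13 + \frac{66 a}{7}$
$W^{2}{\left(10,6 - -4 \right)} = \left(13 + \frac{66}{7} \cdot 10\right)^{2} = \left(13 + \frac{660}{7}\right)^{2} = \left(\frac{751}{7}\right)^{2} = \frac{564001}{49}$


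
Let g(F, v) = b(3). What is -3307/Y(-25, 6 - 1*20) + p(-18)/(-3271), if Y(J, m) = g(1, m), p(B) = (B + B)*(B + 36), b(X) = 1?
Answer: -10816549/3271 ≈ -3306.8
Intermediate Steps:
g(F, v) = 1
p(B) = 2*B*(36 + B) (p(B) = (2*B)*(36 + B) = 2*B*(36 + B))
Y(J, m) = 1
-3307/Y(-25, 6 - 1*20) + p(-18)/(-3271) = -3307/1 + (2*(-18)*(36 - 18))/(-3271) = -3307*1 + (2*(-18)*18)*(-1/3271) = -3307 - 648*(-1/3271) = -3307 + 648/3271 = -10816549/3271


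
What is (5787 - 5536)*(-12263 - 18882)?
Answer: -7817395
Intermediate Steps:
(5787 - 5536)*(-12263 - 18882) = 251*(-31145) = -7817395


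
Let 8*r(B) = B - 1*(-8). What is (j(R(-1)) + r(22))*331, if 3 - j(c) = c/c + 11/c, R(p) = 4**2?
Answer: 26811/16 ≈ 1675.7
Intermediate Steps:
R(p) = 16
r(B) = 1 + B/8 (r(B) = (B - 1*(-8))/8 = (B + 8)/8 = (8 + B)/8 = 1 + B/8)
j(c) = 2 - 11/c (j(c) = 3 - (c/c + 11/c) = 3 - (1 + 11/c) = 3 + (-1 - 11/c) = 2 - 11/c)
(j(R(-1)) + r(22))*331 = ((2 - 11/16) + (1 + (1/8)*22))*331 = ((2 - 11*1/16) + (1 + 11/4))*331 = ((2 - 11/16) + 15/4)*331 = (21/16 + 15/4)*331 = (81/16)*331 = 26811/16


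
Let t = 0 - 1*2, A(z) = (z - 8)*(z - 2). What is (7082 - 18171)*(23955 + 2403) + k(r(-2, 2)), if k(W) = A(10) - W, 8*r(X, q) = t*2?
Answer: -584567691/2 ≈ -2.9228e+8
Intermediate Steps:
A(z) = (-8 + z)*(-2 + z)
t = -2 (t = 0 - 2 = -2)
r(X, q) = -½ (r(X, q) = (-2*2)/8 = (⅛)*(-4) = -½)
k(W) = 16 - W (k(W) = (16 + 10² - 10*10) - W = (16 + 100 - 100) - W = 16 - W)
(7082 - 18171)*(23955 + 2403) + k(r(-2, 2)) = (7082 - 18171)*(23955 + 2403) + (16 - 1*(-½)) = -11089*26358 + (16 + ½) = -292283862 + 33/2 = -584567691/2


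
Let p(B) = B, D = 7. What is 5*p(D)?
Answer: 35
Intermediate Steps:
5*p(D) = 5*7 = 35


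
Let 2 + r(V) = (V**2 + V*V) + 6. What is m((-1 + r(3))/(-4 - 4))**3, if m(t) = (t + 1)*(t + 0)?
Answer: 20346417/262144 ≈ 77.615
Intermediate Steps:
r(V) = 4 + 2*V**2 (r(V) = -2 + ((V**2 + V*V) + 6) = -2 + ((V**2 + V**2) + 6) = -2 + (2*V**2 + 6) = -2 + (6 + 2*V**2) = 4 + 2*V**2)
m(t) = t*(1 + t) (m(t) = (1 + t)*t = t*(1 + t))
m((-1 + r(3))/(-4 - 4))**3 = (((-1 + (4 + 2*3**2))/(-4 - 4))*(1 + (-1 + (4 + 2*3**2))/(-4 - 4)))**3 = (((-1 + (4 + 2*9))/(-8))*(1 + (-1 + (4 + 2*9))/(-8)))**3 = (((-1 + (4 + 18))*(-1/8))*(1 + (-1 + (4 + 18))*(-1/8)))**3 = (((-1 + 22)*(-1/8))*(1 + (-1 + 22)*(-1/8)))**3 = ((21*(-1/8))*(1 + 21*(-1/8)))**3 = (-21*(1 - 21/8)/8)**3 = (-21/8*(-13/8))**3 = (273/64)**3 = 20346417/262144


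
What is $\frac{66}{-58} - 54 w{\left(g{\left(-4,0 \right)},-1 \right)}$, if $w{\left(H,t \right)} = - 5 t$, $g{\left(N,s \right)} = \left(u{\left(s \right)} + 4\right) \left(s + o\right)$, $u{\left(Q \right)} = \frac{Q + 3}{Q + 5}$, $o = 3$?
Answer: $- \frac{7863}{29} \approx -271.14$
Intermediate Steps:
$u{\left(Q \right)} = \frac{3 + Q}{5 + Q}$
$g{\left(N,s \right)} = \left(3 + s\right) \left(4 + \frac{3 + s}{5 + s}\right)$ ($g{\left(N,s \right)} = \left(\frac{3 + s}{5 + s} + 4\right) \left(s + 3\right) = \left(4 + \frac{3 + s}{5 + s}\right) \left(3 + s\right) = \left(3 + s\right) \left(4 + \frac{3 + s}{5 + s}\right)$)
$\frac{66}{-58} - 54 w{\left(g{\left(-4,0 \right)},-1 \right)} = \frac{66}{-58} - 54 \left(\left(-5\right) \left(-1\right)\right) = 66 \left(- \frac{1}{58}\right) - 270 = - \frac{33}{29} - 270 = - \frac{7863}{29}$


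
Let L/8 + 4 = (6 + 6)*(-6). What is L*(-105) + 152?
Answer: 63992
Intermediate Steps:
L = -608 (L = -32 + 8*((6 + 6)*(-6)) = -32 + 8*(12*(-6)) = -32 + 8*(-72) = -32 - 576 = -608)
L*(-105) + 152 = -608*(-105) + 152 = 63840 + 152 = 63992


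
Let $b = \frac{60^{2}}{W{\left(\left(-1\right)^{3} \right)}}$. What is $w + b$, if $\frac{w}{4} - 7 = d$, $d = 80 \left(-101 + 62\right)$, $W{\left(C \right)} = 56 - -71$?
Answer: $- \frac{1577804}{127} \approx -12424.0$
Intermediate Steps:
$W{\left(C \right)} = 127$ ($W{\left(C \right)} = 56 + 71 = 127$)
$d = -3120$ ($d = 80 \left(-39\right) = -3120$)
$w = -12452$ ($w = 28 + 4 \left(-3120\right) = 28 - 12480 = -12452$)
$b = \frac{3600}{127}$ ($b = \frac{60^{2}}{127} = 3600 \cdot \frac{1}{127} = \frac{3600}{127} \approx 28.346$)
$w + b = -12452 + \frac{3600}{127} = - \frac{1577804}{127}$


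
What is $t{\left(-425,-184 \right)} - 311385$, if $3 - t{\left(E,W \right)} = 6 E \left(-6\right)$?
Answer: $-326682$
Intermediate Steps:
$t{\left(E,W \right)} = 3 + 36 E$ ($t{\left(E,W \right)} = 3 - 6 E \left(-6\right) = 3 - - 36 E = 3 + 36 E$)
$t{\left(-425,-184 \right)} - 311385 = \left(3 + 36 \left(-425\right)\right) - 311385 = \left(3 - 15300\right) - 311385 = -15297 - 311385 = -326682$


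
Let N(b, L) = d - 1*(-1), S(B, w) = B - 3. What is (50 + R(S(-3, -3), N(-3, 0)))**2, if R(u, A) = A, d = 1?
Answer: 2704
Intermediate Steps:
S(B, w) = -3 + B
N(b, L) = 2 (N(b, L) = 1 - 1*(-1) = 1 + 1 = 2)
(50 + R(S(-3, -3), N(-3, 0)))**2 = (50 + 2)**2 = 52**2 = 2704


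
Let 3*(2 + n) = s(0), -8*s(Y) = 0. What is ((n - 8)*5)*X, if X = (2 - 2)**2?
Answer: 0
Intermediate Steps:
X = 0 (X = 0**2 = 0)
s(Y) = 0 (s(Y) = -1/8*0 = 0)
n = -2 (n = -2 + (1/3)*0 = -2 + 0 = -2)
((n - 8)*5)*X = ((-2 - 8)*5)*0 = -10*5*0 = -50*0 = 0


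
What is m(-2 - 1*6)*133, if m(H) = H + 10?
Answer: 266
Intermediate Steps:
m(H) = 10 + H
m(-2 - 1*6)*133 = (10 + (-2 - 1*6))*133 = (10 + (-2 - 6))*133 = (10 - 8)*133 = 2*133 = 266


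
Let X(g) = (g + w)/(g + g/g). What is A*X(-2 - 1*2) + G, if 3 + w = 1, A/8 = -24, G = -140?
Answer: -524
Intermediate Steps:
A = -192 (A = 8*(-24) = -192)
w = -2 (w = -3 + 1 = -2)
X(g) = (-2 + g)/(1 + g) (X(g) = (g - 2)/(g + g/g) = (-2 + g)/(g + 1) = (-2 + g)/(1 + g))
A*X(-2 - 1*2) + G = -192*(-2 + (-2 - 1*2))/(1 + (-2 - 1*2)) - 140 = -192*(-2 + (-2 - 2))/(1 + (-2 - 2)) - 140 = -192*(-2 - 4)/(1 - 4) - 140 = -192*(-6)/(-3) - 140 = -(-64)*(-6) - 140 = -192*2 - 140 = -384 - 140 = -524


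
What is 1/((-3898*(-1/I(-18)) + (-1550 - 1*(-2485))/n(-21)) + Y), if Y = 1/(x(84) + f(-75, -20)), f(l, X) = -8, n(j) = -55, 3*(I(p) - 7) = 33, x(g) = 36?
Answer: 252/50297 ≈ 0.0050102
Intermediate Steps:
I(p) = 18 (I(p) = 7 + (⅓)*33 = 7 + 11 = 18)
Y = 1/28 (Y = 1/(36 - 8) = 1/28 ≈ 0.035714)
1/((-3898*(-1/I(-18)) + (-1550 - 1*(-2485))/n(-21)) + Y) = 1/((-3898/((-1*18)) + (-1550 - 1*(-2485))/(-55)) + 1/28) = 1/((-3898/(-18) + (-1550 + 2485)*(-1/55)) + 1/28) = 1/((-3898*(-1/18) + 935*(-1/55)) + 1/28) = 1/((1949/9 - 17) + 1/28) = 1/(1796/9 + 1/28) = 1/(50297/252) = 252/50297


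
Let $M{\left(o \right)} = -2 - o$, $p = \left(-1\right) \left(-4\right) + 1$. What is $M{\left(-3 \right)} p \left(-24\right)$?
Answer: $-120$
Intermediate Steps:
$p = 5$ ($p = 4 + 1 = 5$)
$M{\left(-3 \right)} p \left(-24\right) = \left(-2 - -3\right) 5 \left(-24\right) = \left(-2 + 3\right) 5 \left(-24\right) = 1 \cdot 5 \left(-24\right) = 5 \left(-24\right) = -120$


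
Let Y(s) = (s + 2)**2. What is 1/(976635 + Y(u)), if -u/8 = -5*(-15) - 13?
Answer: 1/1220671 ≈ 8.1922e-7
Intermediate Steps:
u = -496 (u = -8*(-5*(-15) - 13) = -8*(75 - 13) = -8*62 = -496)
Y(s) = (2 + s)**2
1/(976635 + Y(u)) = 1/(976635 + (2 - 496)**2) = 1/(976635 + (-494)**2) = 1/(976635 + 244036) = 1/1220671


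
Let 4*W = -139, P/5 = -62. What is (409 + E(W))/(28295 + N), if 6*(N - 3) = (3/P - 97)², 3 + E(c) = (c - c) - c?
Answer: 254136450/17221012129 ≈ 0.014757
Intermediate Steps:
P = -310 (P = 5*(-62) = -310)
W = -139/4 (W = (¼)*(-139) = -139/4 ≈ -34.750)
E(c) = -3 - c (E(c) = -3 + ((c - c) - c) = -3 + (0 - c) = -3 - c)
N = 906115129/576600 (N = 3 + (3/(-310) - 97)²/6 = 3 + (3*(-1/310) - 97)²/6 = 3 + (-3/310 - 97)²/6 = 3 + (-30073/310)²/6 = 3 + (⅙)*(904385329/96100) = 3 + 904385329/576600 = 906115129/576600 ≈ 1571.5)
(409 + E(W))/(28295 + N) = (409 + (-3 - 1*(-139/4)))/(28295 + 906115129/576600) = (409 + (-3 + 139/4))/(17221012129/576600) = (409 + 127/4)*(576600/17221012129) = (1763/4)*(576600/17221012129) = 254136450/17221012129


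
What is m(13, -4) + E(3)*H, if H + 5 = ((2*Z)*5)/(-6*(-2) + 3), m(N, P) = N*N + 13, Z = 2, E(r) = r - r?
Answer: 182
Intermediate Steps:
E(r) = 0
m(N, P) = 13 + N² (m(N, P) = N² + 13 = 13 + N²)
H = -11/3 (H = -5 + ((2*2)*5)/(-6*(-2) + 3) = -5 + (4*5)/(12 + 3) = -5 + 20/15 = -5 + 20*(1/15) = -5 + 4/3 = -11/3 ≈ -3.6667)
m(13, -4) + E(3)*H = (13 + 13²) + 0*(-11/3) = (13 + 169) + 0 = 182 + 0 = 182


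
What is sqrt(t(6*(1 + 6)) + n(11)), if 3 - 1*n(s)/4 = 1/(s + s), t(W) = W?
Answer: 4*sqrt(407)/11 ≈ 7.3361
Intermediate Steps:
n(s) = 12 - 2/s (n(s) = 12 - 4/(s + s) = 12 - 4*1/(2*s) = 12 - 2/s)
sqrt(t(6*(1 + 6)) + n(11)) = sqrt(6*(1 + 6) + (12 - 2/11)) = sqrt(6*7 + (12 - 2*1/11)) = sqrt(42 + (12 - 2/11)) = sqrt(42 + 130/11) = sqrt(592/11) = 4*sqrt(407)/11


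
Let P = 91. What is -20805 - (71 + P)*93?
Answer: -35871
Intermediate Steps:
-20805 - (71 + P)*93 = -20805 - (71 + 91)*93 = -20805 - 162*93 = -20805 - 1*15066 = -20805 - 15066 = -35871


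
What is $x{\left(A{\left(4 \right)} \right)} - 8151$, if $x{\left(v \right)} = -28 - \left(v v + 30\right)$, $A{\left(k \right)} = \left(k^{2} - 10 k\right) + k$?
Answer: $-8609$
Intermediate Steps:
$A{\left(k \right)} = k^{2} - 9 k$
$x{\left(v \right)} = -58 - v^{2}$ ($x{\left(v \right)} = -28 - \left(v^{2} + 30\right) = -28 - \left(30 + v^{2}\right) = -58 - v^{2}$)
$x{\left(A{\left(4 \right)} \right)} - 8151 = \left(-58 - \left(4 \left(-9 + 4\right)\right)^{2}\right) - 8151 = \left(-58 - \left(4 \left(-5\right)\right)^{2}\right) - 8151 = \left(-58 - \left(-20\right)^{2}\right) - 8151 = \left(-58 - 400\right) - 8151 = -458 - 8151 = -8609$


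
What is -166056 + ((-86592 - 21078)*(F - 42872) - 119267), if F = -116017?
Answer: 17107293307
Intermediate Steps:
-166056 + ((-86592 - 21078)*(F - 42872) - 119267) = -166056 + ((-86592 - 21078)*(-116017 - 42872) - 119267) = -166056 + (-107670*(-158889) - 119267) = -166056 + (17107578630 - 119267) = -166056 + 17107459363 = 17107293307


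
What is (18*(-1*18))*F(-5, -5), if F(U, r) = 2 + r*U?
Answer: -8748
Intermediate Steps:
F(U, r) = 2 + U*r
(18*(-1*18))*F(-5, -5) = (18*(-1*18))*(2 - 5*(-5)) = (18*(-18))*(2 + 25) = -324*27 = -8748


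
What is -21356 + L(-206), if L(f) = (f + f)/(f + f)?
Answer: -21355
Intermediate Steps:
L(f) = 1 (L(f) = (2*f)/((2*f)) = (2*f)*(1/(2*f)) = 1)
-21356 + L(-206) = -21356 + 1 = -21355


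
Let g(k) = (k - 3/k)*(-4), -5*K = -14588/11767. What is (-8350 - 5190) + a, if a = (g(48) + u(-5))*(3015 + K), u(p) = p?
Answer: -20400280933/33620 ≈ -6.0679e+5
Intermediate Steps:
K = 2084/8405 (K = -(-14588)/(5*11767) = -⅕*(-2084/1681) = 2084/8405 ≈ 0.24795)
g(k) = -4*k + 12/k
a = -19945066133/33620 (a = ((-4*48 + 12/48) - 5)*(3015 + 2084/8405) = ((-192 + 12*(1/48)) - 5)*(25343159/8405) = ((-192 + ¼) - 5)*(25343159/8405) = (-767/4 - 5)*(25343159/8405) = -787/4*25343159/8405 = -19945066133/33620 ≈ -5.9325e+5)
(-8350 - 5190) + a = (-8350 - 5190) - 19945066133/33620 = -13540 - 19945066133/33620 = -20400280933/33620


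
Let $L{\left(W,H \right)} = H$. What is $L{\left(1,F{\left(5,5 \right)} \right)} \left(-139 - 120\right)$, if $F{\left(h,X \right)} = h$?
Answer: $-1295$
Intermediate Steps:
$L{\left(1,F{\left(5,5 \right)} \right)} \left(-139 - 120\right) = 5 \left(-139 - 120\right) = 5 \left(-259\right) = -1295$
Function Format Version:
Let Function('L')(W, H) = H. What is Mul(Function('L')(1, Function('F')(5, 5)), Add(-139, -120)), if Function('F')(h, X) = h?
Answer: -1295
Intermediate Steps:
Mul(Function('L')(1, Function('F')(5, 5)), Add(-139, -120)) = Mul(5, Add(-139, -120)) = Mul(5, -259) = -1295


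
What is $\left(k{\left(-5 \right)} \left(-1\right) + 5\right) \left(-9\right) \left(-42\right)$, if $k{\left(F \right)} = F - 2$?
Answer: $4536$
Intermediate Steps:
$k{\left(F \right)} = -2 + F$ ($k{\left(F \right)} = F - 2 = -2 + F$)
$\left(k{\left(-5 \right)} \left(-1\right) + 5\right) \left(-9\right) \left(-42\right) = \left(\left(-2 - 5\right) \left(-1\right) + 5\right) \left(-9\right) \left(-42\right) = \left(\left(-7\right) \left(-1\right) + 5\right) \left(-9\right) \left(-42\right) = \left(7 + 5\right) \left(-9\right) \left(-42\right) = 12 \left(-9\right) \left(-42\right) = \left(-108\right) \left(-42\right) = 4536$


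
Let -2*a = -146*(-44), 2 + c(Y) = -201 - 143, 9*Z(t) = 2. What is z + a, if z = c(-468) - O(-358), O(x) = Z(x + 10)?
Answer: -32024/9 ≈ -3558.2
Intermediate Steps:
Z(t) = 2/9 (Z(t) = (⅑)*2 = 2/9)
c(Y) = -346 (c(Y) = -2 + (-201 - 143) = -2 - 344 = -346)
O(x) = 2/9
a = -3212 (a = -(-73)*(-44) = -½*6424 = -3212)
z = -3116/9 (z = -346 - 1*2/9 = -346 - 2/9 = -3116/9 ≈ -346.22)
z + a = -3116/9 - 3212 = -32024/9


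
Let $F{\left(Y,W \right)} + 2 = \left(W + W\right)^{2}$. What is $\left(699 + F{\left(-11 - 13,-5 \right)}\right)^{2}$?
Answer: $635209$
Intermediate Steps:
$F{\left(Y,W \right)} = -2 + 4 W^{2}$ ($F{\left(Y,W \right)} = -2 + \left(W + W\right)^{2} = -2 + \left(2 W\right)^{2} = -2 + 4 W^{2}$)
$\left(699 + F{\left(-11 - 13,-5 \right)}\right)^{2} = \left(699 - \left(2 - 4 \left(-5\right)^{2}\right)\right)^{2} = \left(699 + \left(-2 + 4 \cdot 25\right)\right)^{2} = \left(699 + \left(-2 + 100\right)\right)^{2} = \left(699 + 98\right)^{2} = 797^{2} = 635209$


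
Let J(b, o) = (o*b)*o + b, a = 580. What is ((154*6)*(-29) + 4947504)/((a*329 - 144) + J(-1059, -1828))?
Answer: -4920708/3538547839 ≈ -0.0013906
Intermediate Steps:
J(b, o) = b + b*o² (J(b, o) = (b*o)*o + b = b*o² + b = b + b*o²)
((154*6)*(-29) + 4947504)/((a*329 - 144) + J(-1059, -1828)) = ((154*6)*(-29) + 4947504)/((580*329 - 144) - 1059*(1 + (-1828)²)) = (924*(-29) + 4947504)/((190820 - 144) - 1059*(1 + 3341584)) = (-26796 + 4947504)/(190676 - 1059*3341585) = 4920708/(190676 - 3538738515) = 4920708/(-3538547839) = 4920708*(-1/3538547839) = -4920708/3538547839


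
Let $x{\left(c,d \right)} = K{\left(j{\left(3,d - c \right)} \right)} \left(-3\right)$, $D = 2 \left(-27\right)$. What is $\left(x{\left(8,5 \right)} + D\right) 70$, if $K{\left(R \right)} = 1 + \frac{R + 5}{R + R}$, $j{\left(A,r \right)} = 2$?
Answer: $- \frac{8715}{2} \approx -4357.5$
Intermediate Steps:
$K{\left(R \right)} = 1 + \frac{5 + R}{2 R}$
$D = -54$
$x{\left(c,d \right)} = - \frac{33}{4}$ ($x{\left(c,d \right)} = \frac{5 + 3 \cdot 2}{2 \cdot 2} \left(-3\right) = \frac{1}{2} \cdot \frac{1}{2} \left(5 + 6\right) \left(-3\right) = \frac{1}{2} \cdot \frac{1}{2} \cdot 11 \left(-3\right) = \frac{11}{4} \left(-3\right) = - \frac{33}{4}$)
$\left(x{\left(8,5 \right)} + D\right) 70 = \left(- \frac{33}{4} - 54\right) 70 = \left(- \frac{249}{4}\right) 70 = - \frac{8715}{2}$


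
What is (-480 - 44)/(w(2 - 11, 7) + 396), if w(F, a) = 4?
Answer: -131/100 ≈ -1.3100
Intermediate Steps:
(-480 - 44)/(w(2 - 11, 7) + 396) = (-480 - 44)/(4 + 396) = -524/400 = -524*1/400 = -131/100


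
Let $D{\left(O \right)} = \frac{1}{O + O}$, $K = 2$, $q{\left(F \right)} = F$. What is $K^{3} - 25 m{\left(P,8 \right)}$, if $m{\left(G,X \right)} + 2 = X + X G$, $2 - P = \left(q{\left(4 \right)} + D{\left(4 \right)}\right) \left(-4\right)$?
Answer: $-3842$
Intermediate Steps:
$D{\left(O \right)} = \frac{1}{2 O}$
$P = \frac{37}{2}$ ($P = 2 - \left(4 + \frac{1}{2 \cdot 4}\right) \left(-4\right) = 2 - \left(4 + \frac{1}{2} \cdot \frac{1}{4}\right) \left(-4\right) = 2 - \left(4 + \frac{1}{8}\right) \left(-4\right) = 2 - \frac{33}{8} \left(-4\right) = 2 - - \frac{33}{2} = 2 + \frac{33}{2} = \frac{37}{2} \approx 18.5$)
$m{\left(G,X \right)} = -2 + X + G X$ ($m{\left(G,X \right)} = -2 + \left(X + X G\right) = -2 + \left(X + G X\right) = -2 + X + G X$)
$K^{3} - 25 m{\left(P,8 \right)} = 2^{3} - 25 \left(-2 + 8 + \frac{37}{2} \cdot 8\right) = 8 - 25 \left(-2 + 8 + 148\right) = 8 - 3850 = -3842$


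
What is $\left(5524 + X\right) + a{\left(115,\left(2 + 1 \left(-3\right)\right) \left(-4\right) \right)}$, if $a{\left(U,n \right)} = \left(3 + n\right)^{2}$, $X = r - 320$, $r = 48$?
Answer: $5301$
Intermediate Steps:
$X = -272$ ($X = 48 - 320 = -272$)
$\left(5524 + X\right) + a{\left(115,\left(2 + 1 \left(-3\right)\right) \left(-4\right) \right)} = \left(5524 - 272\right) + \left(3 + \left(2 + 1 \left(-3\right)\right) \left(-4\right)\right)^{2} = 5252 + \left(3 + \left(2 - 3\right) \left(-4\right)\right)^{2} = 5252 + \left(3 - -4\right)^{2} = 5252 + \left(3 + 4\right)^{2} = 5252 + 7^{2} = 5252 + 49 = 5301$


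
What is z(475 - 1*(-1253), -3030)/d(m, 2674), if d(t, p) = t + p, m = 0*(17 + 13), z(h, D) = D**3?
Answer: -13909063500/1337 ≈ -1.0403e+7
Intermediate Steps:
m = 0 (m = 0*30 = 0)
d(t, p) = p + t
z(475 - 1*(-1253), -3030)/d(m, 2674) = (-3030)**3/(2674 + 0) = -27818127000/2674 = -27818127000*1/2674 = -13909063500/1337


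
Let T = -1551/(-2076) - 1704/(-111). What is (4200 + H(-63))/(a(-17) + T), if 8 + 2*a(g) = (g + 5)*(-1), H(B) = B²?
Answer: 29879868/66199 ≈ 451.36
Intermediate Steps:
a(g) = -13/2 - g/2 (a(g) = -4 + ((g + 5)*(-1))/2 = -4 + ((5 + g)*(-1))/2 = -4 + (-5 - g)/2 = -4 + (-5/2 - g/2) = -13/2 - g/2)
T = 412185/25604 (T = -1551*(-1/2076) - 1704*(-1/111) = 517/692 + 568/37 = 412185/25604 ≈ 16.098)
(4200 + H(-63))/(a(-17) + T) = (4200 + (-63)²)/((-13/2 - ½*(-17)) + 412185/25604) = (4200 + 3969)/((-13/2 + 17/2) + 412185/25604) = 8169/(2 + 412185/25604) = 8169/(463393/25604) = 8169*(25604/463393) = 29879868/66199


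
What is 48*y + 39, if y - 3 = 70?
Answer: 3543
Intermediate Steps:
y = 73 (y = 3 + 70 = 73)
48*y + 39 = 48*73 + 39 = 3504 + 39 = 3543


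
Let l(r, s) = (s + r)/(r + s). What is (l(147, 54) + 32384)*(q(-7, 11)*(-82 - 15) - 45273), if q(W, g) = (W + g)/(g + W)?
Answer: -1469307450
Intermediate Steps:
q(W, g) = 1 (q(W, g) = (W + g)/(W + g) = 1)
l(r, s) = 1 (l(r, s) = (r + s)/(r + s) = 1)
(l(147, 54) + 32384)*(q(-7, 11)*(-82 - 15) - 45273) = (1 + 32384)*(1*(-82 - 15) - 45273) = 32385*(1*(-97) - 45273) = 32385*(-97 - 45273) = 32385*(-45370) = -1469307450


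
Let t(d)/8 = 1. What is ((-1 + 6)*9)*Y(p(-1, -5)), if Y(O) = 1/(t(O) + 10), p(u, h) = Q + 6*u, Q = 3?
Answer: 5/2 ≈ 2.5000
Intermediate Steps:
t(d) = 8 (t(d) = 8*1 = 8)
p(u, h) = 3 + 6*u
Y(O) = 1/18 (Y(O) = 1/(8 + 10) = 1/18)
((-1 + 6)*9)*Y(p(-1, -5)) = ((-1 + 6)*9)*(1/18) = (5*9)*(1/18) = 45*(1/18) = 5/2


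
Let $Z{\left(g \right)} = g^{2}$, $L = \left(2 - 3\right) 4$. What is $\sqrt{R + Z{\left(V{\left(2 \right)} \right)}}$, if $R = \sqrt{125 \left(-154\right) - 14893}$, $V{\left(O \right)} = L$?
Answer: $\sqrt{16 + i \sqrt{34143}} \approx 10.037 + 9.2052 i$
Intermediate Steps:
$L = -4$ ($L = \left(-1\right) 4 = -4$)
$V{\left(O \right)} = -4$
$R = i \sqrt{34143}$ ($R = \sqrt{-19250 - 14893} = \sqrt{-34143} = i \sqrt{34143} \approx 184.78 i$)
$\sqrt{R + Z{\left(V{\left(2 \right)} \right)}} = \sqrt{i \sqrt{34143} + \left(-4\right)^{2}} = \sqrt{i \sqrt{34143} + 16} = \sqrt{16 + i \sqrt{34143}}$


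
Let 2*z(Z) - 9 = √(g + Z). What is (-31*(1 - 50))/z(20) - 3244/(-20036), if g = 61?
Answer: 7615970/45081 ≈ 168.94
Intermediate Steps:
z(Z) = 9/2 + √(61 + Z)/2
(-31*(1 - 50))/z(20) - 3244/(-20036) = (-31*(1 - 50))/(9/2 + √(61 + 20)/2) - 3244/(-20036) = (-31*(-49))/(9/2 + √81/2) - 3244*(-1/20036) = 1519/(9/2 + (½)*9) + 811/5009 = 1519/(9/2 + 9/2) + 811/5009 = 1519/9 + 811/5009 = 7615970/45081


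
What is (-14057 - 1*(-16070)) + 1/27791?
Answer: 55943284/27791 ≈ 2013.0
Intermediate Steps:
(-14057 - 1*(-16070)) + 1/27791 = (-14057 + 16070) + 1/27791 = 2013 + 1/27791 = 55943284/27791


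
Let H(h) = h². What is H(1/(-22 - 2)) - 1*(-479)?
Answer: 275905/576 ≈ 479.00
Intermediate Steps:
H(1/(-22 - 2)) - 1*(-479) = (1/(-22 - 2))² - 1*(-479) = (1/(-24))² + 479 = (-1/24)² + 479 = 1/576 + 479 = 275905/576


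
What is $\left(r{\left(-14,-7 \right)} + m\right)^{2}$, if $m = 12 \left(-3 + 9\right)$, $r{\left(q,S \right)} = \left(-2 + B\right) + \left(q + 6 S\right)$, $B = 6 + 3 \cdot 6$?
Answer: $1444$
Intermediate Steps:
$B = 24$ ($B = 6 + 18 = 24$)
$r{\left(q,S \right)} = 22 + q + 6 S$ ($r{\left(q,S \right)} = \left(-2 + 24\right) + \left(q + 6 S\right) = 22 + \left(q + 6 S\right) = 22 + q + 6 S$)
$m = 72$ ($m = 12 \cdot 6 = 72$)
$\left(r{\left(-14,-7 \right)} + m\right)^{2} = \left(\left(22 - 14 + 6 \left(-7\right)\right) + 72\right)^{2} = \left(\left(22 - 14 - 42\right) + 72\right)^{2} = \left(-34 + 72\right)^{2} = 38^{2} = 1444$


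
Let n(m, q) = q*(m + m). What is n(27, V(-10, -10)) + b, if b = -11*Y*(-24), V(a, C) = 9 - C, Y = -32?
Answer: -7422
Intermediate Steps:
n(m, q) = 2*m*q (n(m, q) = q*(2*m) = 2*m*q)
b = -8448 (b = -11*(-32)*(-24) = 352*(-24) = -8448)
n(27, V(-10, -10)) + b = 2*27*(9 - 1*(-10)) - 8448 = 2*27*(9 + 10) - 8448 = 2*27*19 - 8448 = 1026 - 8448 = -7422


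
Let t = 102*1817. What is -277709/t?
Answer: -277709/185334 ≈ -1.4984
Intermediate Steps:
t = 185334
-277709/t = -277709/185334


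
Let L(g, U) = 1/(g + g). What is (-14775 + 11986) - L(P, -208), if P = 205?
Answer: -1143491/410 ≈ -2789.0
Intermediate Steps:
L(g, U) = 1/(2*g)
(-14775 + 11986) - L(P, -208) = (-14775 + 11986) - 1/(2*205) = -2789 - 1/(2*205) = -2789 - 1*1/410 = -2789 - 1/410 = -1143491/410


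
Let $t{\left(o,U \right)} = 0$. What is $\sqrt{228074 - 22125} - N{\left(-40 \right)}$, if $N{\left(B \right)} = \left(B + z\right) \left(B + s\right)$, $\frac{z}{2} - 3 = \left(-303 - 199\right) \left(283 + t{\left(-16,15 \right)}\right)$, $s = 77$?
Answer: $10514142 + \sqrt{205949} \approx 1.0515 \cdot 10^{7}$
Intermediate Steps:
$z = -284126$ ($z = 6 + 2 \left(-303 - 199\right) \left(283 + 0\right) = 6 + 2 \left(\left(-502\right) 283\right) = 6 + 2 \left(-142066\right) = 6 - 284132 = -284126$)
$N{\left(B \right)} = \left(-284126 + B\right) \left(77 + B\right)$ ($N{\left(B \right)} = \left(B - 284126\right) \left(B + 77\right) = \left(-284126 + B\right) \left(77 + B\right)$)
$\sqrt{228074 - 22125} - N{\left(-40 \right)} = \sqrt{228074 - 22125} - \left(-21877702 + \left(-40\right)^{2} - -11361960\right) = \sqrt{205949} - \left(-21877702 + 1600 + 11361960\right) = \sqrt{205949} - -10514142 = \sqrt{205949} + 10514142 = 10514142 + \sqrt{205949}$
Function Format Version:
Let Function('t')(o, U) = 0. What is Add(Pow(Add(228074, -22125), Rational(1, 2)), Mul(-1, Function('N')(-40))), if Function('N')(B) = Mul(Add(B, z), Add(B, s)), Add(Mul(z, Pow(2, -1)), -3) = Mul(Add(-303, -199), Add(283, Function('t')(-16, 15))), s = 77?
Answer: Add(10514142, Pow(205949, Rational(1, 2))) ≈ 1.0515e+7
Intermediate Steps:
z = -284126 (z = Add(6, Mul(2, Mul(Add(-303, -199), Add(283, 0)))) = Add(6, Mul(2, Mul(-502, 283))) = Add(6, Mul(2, -142066)) = Add(6, -284132) = -284126)
Function('N')(B) = Mul(Add(-284126, B), Add(77, B)) (Function('N')(B) = Mul(Add(B, -284126), Add(B, 77)) = Mul(Add(-284126, B), Add(77, B)))
Add(Pow(Add(228074, -22125), Rational(1, 2)), Mul(-1, Function('N')(-40))) = Add(Pow(Add(228074, -22125), Rational(1, 2)), Mul(-1, Add(-21877702, Pow(-40, 2), Mul(-284049, -40)))) = Add(Pow(205949, Rational(1, 2)), Mul(-1, Add(-21877702, 1600, 11361960))) = Add(Pow(205949, Rational(1, 2)), Mul(-1, -10514142)) = Add(Pow(205949, Rational(1, 2)), 10514142) = Add(10514142, Pow(205949, Rational(1, 2)))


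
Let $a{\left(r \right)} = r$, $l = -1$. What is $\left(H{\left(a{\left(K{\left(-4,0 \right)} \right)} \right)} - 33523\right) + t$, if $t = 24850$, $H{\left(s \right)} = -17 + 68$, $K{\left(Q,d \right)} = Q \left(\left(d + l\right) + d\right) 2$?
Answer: $-8622$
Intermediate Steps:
$K{\left(Q,d \right)} = 2 Q \left(-1 + 2 d\right)$ ($K{\left(Q,d \right)} = Q \left(\left(d - 1\right) + d\right) 2 = Q \left(\left(-1 + d\right) + d\right) 2 = Q \left(-1 + 2 d\right) 2 = 2 Q \left(-1 + 2 d\right)$)
$H{\left(s \right)} = 51$
$\left(H{\left(a{\left(K{\left(-4,0 \right)} \right)} \right)} - 33523\right) + t = \left(51 - 33523\right) + 24850 = -33472 + 24850 = -8622$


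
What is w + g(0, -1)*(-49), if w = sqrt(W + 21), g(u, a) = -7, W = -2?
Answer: 343 + sqrt(19) ≈ 347.36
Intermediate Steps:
w = sqrt(19) (w = sqrt(-2 + 21) = sqrt(19) ≈ 4.3589)
w + g(0, -1)*(-49) = sqrt(19) - 7*(-49) = sqrt(19) + 343 = 343 + sqrt(19)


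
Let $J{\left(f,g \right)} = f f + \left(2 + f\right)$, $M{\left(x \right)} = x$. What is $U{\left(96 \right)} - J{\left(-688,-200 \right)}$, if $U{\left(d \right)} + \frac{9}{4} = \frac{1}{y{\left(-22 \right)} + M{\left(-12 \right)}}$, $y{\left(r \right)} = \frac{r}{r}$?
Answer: $- \frac{20797055}{44} \approx -4.7266 \cdot 10^{5}$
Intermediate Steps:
$y{\left(r \right)} = 1$
$U{\left(d \right)} = - \frac{103}{44}$ ($U{\left(d \right)} = - \frac{9}{4} + \frac{1}{1 - 12} = - \frac{9}{4} + \frac{1}{-11} = - \frac{9}{4} - \frac{1}{11} = - \frac{103}{44}$)
$J{\left(f,g \right)} = 2 + f + f^{2}$ ($J{\left(f,g \right)} = f^{2} + \left(2 + f\right) = 2 + f + f^{2}$)
$U{\left(96 \right)} - J{\left(-688,-200 \right)} = - \frac{103}{44} - \left(2 - 688 + \left(-688\right)^{2}\right) = - \frac{103}{44} - \left(2 - 688 + 473344\right) = - \frac{103}{44} - 472658 = - \frac{20797055}{44}$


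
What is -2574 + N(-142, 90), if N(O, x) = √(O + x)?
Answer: -2574 + 2*I*√13 ≈ -2574.0 + 7.2111*I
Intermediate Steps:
-2574 + N(-142, 90) = -2574 + √(-142 + 90) = -2574 + √(-52) = -2574 + 2*I*√13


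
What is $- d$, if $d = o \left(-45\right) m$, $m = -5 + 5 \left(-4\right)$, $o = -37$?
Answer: $41625$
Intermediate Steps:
$m = -25$ ($m = -5 - 20 = -25$)
$d = -41625$ ($d = \left(-37\right) \left(-45\right) \left(-25\right) = 1665 \left(-25\right) = -41625$)
$- d = \left(-1\right) \left(-41625\right) = 41625$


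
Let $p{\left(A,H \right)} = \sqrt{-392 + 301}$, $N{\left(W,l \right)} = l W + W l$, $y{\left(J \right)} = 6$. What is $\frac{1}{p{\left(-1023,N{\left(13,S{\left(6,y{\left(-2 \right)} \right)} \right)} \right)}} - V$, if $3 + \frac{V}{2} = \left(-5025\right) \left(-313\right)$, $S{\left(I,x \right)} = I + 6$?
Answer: $-3145644 - \frac{i \sqrt{91}}{91} \approx -3.1456 \cdot 10^{6} - 0.10483 i$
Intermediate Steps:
$S{\left(I,x \right)} = 6 + I$
$N{\left(W,l \right)} = 2 W l$ ($N{\left(W,l \right)} = W l + W l = 2 W l$)
$V = 3145644$ ($V = -6 + 2 \left(\left(-5025\right) \left(-313\right)\right) = -6 + 2 \cdot 1572825 = -6 + 3145650 = 3145644$)
$p{\left(A,H \right)} = i \sqrt{91}$ ($p{\left(A,H \right)} = \sqrt{-91} = i \sqrt{91}$)
$\frac{1}{p{\left(-1023,N{\left(13,S{\left(6,y{\left(-2 \right)} \right)} \right)} \right)}} - V = \frac{1}{i \sqrt{91}} - 3145644 = - \frac{i \sqrt{91}}{91} - 3145644 = -3145644 - \frac{i \sqrt{91}}{91}$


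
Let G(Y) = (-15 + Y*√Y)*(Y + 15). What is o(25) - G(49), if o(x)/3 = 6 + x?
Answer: -20899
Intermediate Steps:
o(x) = 18 + 3*x (o(x) = 3*(6 + x) = 18 + 3*x)
G(Y) = (-15 + Y^(3/2))*(15 + Y)
o(25) - G(49) = (18 + 3*25) - (-225 + 49^(5/2) - 15*49 + 15*49^(3/2)) = (18 + 75) - (-225 + 16807 - 735 + 15*343) = 93 - (-225 + 16807 - 735 + 5145) = 93 - 1*20992 = 93 - 20992 = -20899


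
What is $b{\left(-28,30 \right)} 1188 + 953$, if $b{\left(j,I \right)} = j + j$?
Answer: $-65575$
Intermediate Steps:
$b{\left(j,I \right)} = 2 j$
$b{\left(-28,30 \right)} 1188 + 953 = 2 \left(-28\right) 1188 + 953 = \left(-56\right) 1188 + 953 = -66528 + 953 = -65575$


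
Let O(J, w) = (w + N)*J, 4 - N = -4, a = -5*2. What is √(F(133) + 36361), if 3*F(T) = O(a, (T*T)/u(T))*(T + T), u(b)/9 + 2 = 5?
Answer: I*√44682059/9 ≈ 742.72*I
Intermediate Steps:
a = -10
u(b) = 27 (u(b) = -18 + 9*5 = -18 + 45 = 27)
N = 8 (N = 4 - 1*(-4) = 4 + 4 = 8)
O(J, w) = J*(8 + w) (O(J, w) = (w + 8)*J = (8 + w)*J = J*(8 + w))
F(T) = 2*T*(-80 - 10*T²/27)/3 (F(T) = ((-10*(8 + (T*T)/27))*(T + T))/3 = ((-10*(8 + T²*(1/27)))*(2*T))/3 = ((-10*(8 + T²/27))*(2*T))/3 = ((-80 - 10*T²/27)*(2*T))/3 = (2*T*(-80 - 10*T²/27))/3 = 2*T*(-80 - 10*T²/27)/3)
√(F(133) + 36361) = √((20/81)*133*(-216 - 1*133²) + 36361) = √((20/81)*133*(-216 - 1*17689) + 36361) = √((20/81)*133*(-216 - 17689) + 36361) = √((20/81)*133*(-17905) + 36361) = √(-47627300/81 + 36361) = √(-44682059/81) = I*√44682059/9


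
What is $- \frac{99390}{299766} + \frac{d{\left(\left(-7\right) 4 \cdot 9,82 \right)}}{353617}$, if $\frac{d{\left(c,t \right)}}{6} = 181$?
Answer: $- \frac{5803407959}{17667058937} \approx -0.32849$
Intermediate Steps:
$d{\left(c,t \right)} = 1086$ ($d{\left(c,t \right)} = 6 \cdot 181 = 1086$)
$- \frac{99390}{299766} + \frac{d{\left(\left(-7\right) 4 \cdot 9,82 \right)}}{353617} = - \frac{99390}{299766} + \frac{1086}{353617} = \left(-99390\right) \frac{1}{299766} + 1086 \cdot \frac{1}{353617} = - \frac{16565}{49961} + \frac{1086}{353617} = - \frac{5803407959}{17667058937}$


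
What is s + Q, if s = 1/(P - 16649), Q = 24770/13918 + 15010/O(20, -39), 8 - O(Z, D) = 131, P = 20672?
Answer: -138030500816/1147838337 ≈ -120.25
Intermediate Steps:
O(Z, D) = -123 (O(Z, D) = 8 - 1*131 = 8 - 131 = -123)
Q = -102931235/855957 (Q = 24770/13918 + 15010/(-123) = 24770*(1/13918) + 15010*(-1/123) = 12385/6959 - 15010/123 = -102931235/855957 ≈ -120.25)
s = 1/4023 (s = 1/(20672 - 16649) = 1/4023 ≈ 0.00024857)
s + Q = 1/4023 - 102931235/855957 = -138030500816/1147838337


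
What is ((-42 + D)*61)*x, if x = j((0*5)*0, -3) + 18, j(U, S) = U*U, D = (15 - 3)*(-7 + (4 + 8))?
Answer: 19764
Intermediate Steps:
D = 60 (D = 12*(-7 + 12) = 12*5 = 60)
j(U, S) = U**2
x = 18 (x = ((0*5)*0)**2 + 18 = (0*0)**2 + 18 = 0**2 + 18 = 0 + 18 = 18)
((-42 + D)*61)*x = ((-42 + 60)*61)*18 = (18*61)*18 = 1098*18 = 19764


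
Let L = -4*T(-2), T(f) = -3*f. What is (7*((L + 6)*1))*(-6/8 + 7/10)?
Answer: 63/10 ≈ 6.3000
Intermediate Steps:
L = -24 (L = -(-12)*(-2) = -4*6 = -24)
(7*((L + 6)*1))*(-6/8 + 7/10) = (7*((-24 + 6)*1))*(-6/8 + 7/10) = (7*(-18*1))*(-6*⅛ + 7*(⅒)) = (7*(-18))*(-¾ + 7/10) = -126*(-1/20) = 63/10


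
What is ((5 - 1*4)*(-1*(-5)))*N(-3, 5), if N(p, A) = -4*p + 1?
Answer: 65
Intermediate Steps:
N(p, A) = 1 - 4*p
((5 - 1*4)*(-1*(-5)))*N(-3, 5) = ((5 - 1*4)*(-1*(-5)))*(1 - 4*(-3)) = ((5 - 4)*5)*(1 + 12) = (1*5)*13 = 5*13 = 65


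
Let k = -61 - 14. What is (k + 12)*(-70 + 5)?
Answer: 4095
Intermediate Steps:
k = -75
(k + 12)*(-70 + 5) = (-75 + 12)*(-70 + 5) = -63*(-65) = 4095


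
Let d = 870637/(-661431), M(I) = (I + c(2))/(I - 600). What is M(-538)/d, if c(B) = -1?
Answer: -356511309/990784906 ≈ -0.35983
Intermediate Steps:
M(I) = (-1 + I)/(-600 + I) (M(I) = (I - 1)/(I - 600) = (-1 + I)/(-600 + I))
d = -870637/661431 (d = 870637*(-1/661431) = -870637/661431 ≈ -1.3163)
M(-538)/d = ((-1 - 538)/(-600 - 538))/(-870637/661431) = (-539/(-1138))*(-661431/870637) = -1/1138*(-539)*(-661431/870637) = (539/1138)*(-661431/870637) = -356511309/990784906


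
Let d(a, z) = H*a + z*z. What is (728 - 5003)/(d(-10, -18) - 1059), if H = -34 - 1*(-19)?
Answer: 95/13 ≈ 7.3077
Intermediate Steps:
H = -15 (H = -34 + 19 = -15)
d(a, z) = z**2 - 15*a (d(a, z) = -15*a + z*z = -15*a + z**2 = z**2 - 15*a)
(728 - 5003)/(d(-10, -18) - 1059) = (728 - 5003)/(((-18)**2 - 15*(-10)) - 1059) = -4275/((324 + 150) - 1059) = -4275/(474 - 1059) = -4275/(-585) = -4275*(-1/585) = 95/13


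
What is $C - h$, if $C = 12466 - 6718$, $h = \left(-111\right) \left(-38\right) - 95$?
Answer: $1625$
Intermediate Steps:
$h = 4123$ ($h = 4218 - 95 = 4123$)
$C = 5748$
$C - h = 5748 - 4123 = 1625$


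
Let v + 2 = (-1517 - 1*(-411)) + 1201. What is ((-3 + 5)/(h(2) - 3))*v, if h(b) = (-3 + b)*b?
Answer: -186/5 ≈ -37.200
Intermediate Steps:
h(b) = b*(-3 + b)
v = 93 (v = -2 + ((-1517 - 1*(-411)) + 1201) = -2 + ((-1517 + 411) + 1201) = -2 + (-1106 + 1201) = -2 + 95 = 93)
((-3 + 5)/(h(2) - 3))*v = ((-3 + 5)/(2*(-3 + 2) - 3))*93 = (2/(2*(-1) - 3))*93 = (2/(-2 - 3))*93 = (2/(-5))*93 = (2*(-⅕))*93 = -⅖*93 = -186/5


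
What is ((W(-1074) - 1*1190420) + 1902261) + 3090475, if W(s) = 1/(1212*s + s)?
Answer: 4953512796791/1302762 ≈ 3.8023e+6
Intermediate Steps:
W(s) = 1/(1213*s)
((W(-1074) - 1*1190420) + 1902261) + 3090475 = (((1/1213)/(-1074) - 1*1190420) + 1902261) + 3090475 = (((1/1213)*(-1/1074) - 1190420) + 1902261) + 3090475 = ((-1/1302762 - 1190420) + 1902261) + 3090475 = (-1550833940041/1302762 + 1902261) + 3090475 = 927359404841/1302762 + 3090475 = 4953512796791/1302762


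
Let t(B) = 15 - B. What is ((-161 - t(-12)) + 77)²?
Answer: 12321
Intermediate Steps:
((-161 - t(-12)) + 77)² = ((-161 - (15 - 1*(-12))) + 77)² = ((-161 - (15 + 12)) + 77)² = ((-161 - 1*27) + 77)² = ((-161 - 27) + 77)² = (-188 + 77)² = (-111)² = 12321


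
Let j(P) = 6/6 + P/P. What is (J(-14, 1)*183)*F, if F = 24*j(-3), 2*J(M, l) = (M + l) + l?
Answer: -52704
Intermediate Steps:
j(P) = 2 (j(P) = 6*(1/6) + 1 = 1 + 1 = 2)
J(M, l) = l + M/2 (J(M, l) = ((M + l) + l)/2 = (M + 2*l)/2 = l + M/2)
F = 48 (F = 24*2 = 48)
(J(-14, 1)*183)*F = ((1 + (1/2)*(-14))*183)*48 = ((1 - 7)*183)*48 = -6*183*48 = -1098*48 = -52704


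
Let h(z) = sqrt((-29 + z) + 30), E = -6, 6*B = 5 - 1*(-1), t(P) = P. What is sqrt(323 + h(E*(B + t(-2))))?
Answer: sqrt(323 + sqrt(7)) ≈ 18.046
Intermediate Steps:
B = 1 (B = (5 - 1*(-1))/6 = (5 + 1)/6 = (1/6)*6 = 1)
h(z) = sqrt(1 + z)
sqrt(323 + h(E*(B + t(-2)))) = sqrt(323 + sqrt(1 - 6*(1 - 2))) = sqrt(323 + sqrt(1 - 6*(-1))) = sqrt(323 + sqrt(1 + 6)) = sqrt(323 + sqrt(7))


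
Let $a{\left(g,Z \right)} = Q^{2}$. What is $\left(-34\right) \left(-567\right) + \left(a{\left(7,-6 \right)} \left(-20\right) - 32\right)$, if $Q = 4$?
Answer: $18926$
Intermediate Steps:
$a{\left(g,Z \right)} = 16$ ($a{\left(g,Z \right)} = 4^{2} = 16$)
$\left(-34\right) \left(-567\right) + \left(a{\left(7,-6 \right)} \left(-20\right) - 32\right) = \left(-34\right) \left(-567\right) + \left(16 \left(-20\right) - 32\right) = 19278 - 352 = 18926$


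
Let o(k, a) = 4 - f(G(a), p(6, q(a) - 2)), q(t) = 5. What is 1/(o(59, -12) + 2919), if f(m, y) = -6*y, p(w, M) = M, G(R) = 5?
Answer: 1/2941 ≈ 0.00034002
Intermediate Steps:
o(k, a) = 22 (o(k, a) = 4 - (-6)*(5 - 2) = 4 - (-6)*3 = 4 - 1*(-18) = 4 + 18 = 22)
1/(o(59, -12) + 2919) = 1/(22 + 2919) = 1/2941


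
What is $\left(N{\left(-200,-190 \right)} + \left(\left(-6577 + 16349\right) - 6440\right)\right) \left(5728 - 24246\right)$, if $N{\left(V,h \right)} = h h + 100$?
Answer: $-732053576$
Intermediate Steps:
$N{\left(V,h \right)} = 100 + h^{2}$ ($N{\left(V,h \right)} = h^{2} + 100 = 100 + h^{2}$)
$\left(N{\left(-200,-190 \right)} + \left(\left(-6577 + 16349\right) - 6440\right)\right) \left(5728 - 24246\right) = \left(\left(100 + \left(-190\right)^{2}\right) + \left(\left(-6577 + 16349\right) - 6440\right)\right) \left(5728 - 24246\right) = \left(\left(100 + 36100\right) + \left(9772 - 6440\right)\right) \left(-18518\right) = \left(36200 + 3332\right) \left(-18518\right) = 39532 \left(-18518\right) = -732053576$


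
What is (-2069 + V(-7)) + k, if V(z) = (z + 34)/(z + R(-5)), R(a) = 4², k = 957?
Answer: -1109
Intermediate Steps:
R(a) = 16
V(z) = (34 + z)/(16 + z) (V(z) = (z + 34)/(z + 16) = (34 + z)/(16 + z))
(-2069 + V(-7)) + k = (-2069 + (34 - 7)/(16 - 7)) + 957 = (-2069 + 27/9) + 957 = (-2069 + (⅑)*27) + 957 = (-2069 + 3) + 957 = -2066 + 957 = -1109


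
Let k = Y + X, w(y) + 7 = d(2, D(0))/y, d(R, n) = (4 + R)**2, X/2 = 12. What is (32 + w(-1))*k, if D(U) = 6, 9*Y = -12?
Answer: -748/3 ≈ -249.33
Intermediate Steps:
X = 24 (X = 2*12 = 24)
Y = -4/3 (Y = (1/9)*(-12) = -4/3 ≈ -1.3333)
w(y) = -7 + 36/y (w(y) = -7 + (4 + 2)**2/y = -7 + 6**2/y = -7 + 36/y)
k = 68/3 (k = -4/3 + 24 = 68/3 ≈ 22.667)
(32 + w(-1))*k = (32 + (-7 + 36/(-1)))*(68/3) = (32 + (-7 + 36*(-1)))*(68/3) = (32 + (-7 - 36))*(68/3) = (32 - 43)*(68/3) = -11*68/3 = -748/3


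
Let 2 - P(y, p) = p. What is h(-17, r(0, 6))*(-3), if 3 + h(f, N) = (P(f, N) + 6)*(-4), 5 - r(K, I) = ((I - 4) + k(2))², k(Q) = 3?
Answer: 345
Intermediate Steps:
P(y, p) = 2 - p
r(K, I) = 5 - (-1 + I)² (r(K, I) = 5 - ((I - 4) + 3)² = 5 - ((-4 + I) + 3)² = 5 - (-1 + I)²)
h(f, N) = -35 + 4*N (h(f, N) = -3 + ((2 - N) + 6)*(-4) = -3 + (8 - N)*(-4) = -3 + (-32 + 4*N) = -35 + 4*N)
h(-17, r(0, 6))*(-3) = (-35 + 4*(5 - (-1 + 6)²))*(-3) = (-35 + 4*(5 - 1*5²))*(-3) = (-35 + 4*(5 - 1*25))*(-3) = (-35 + 4*(5 - 25))*(-3) = (-35 + 4*(-20))*(-3) = (-35 - 80)*(-3) = -115*(-3) = 345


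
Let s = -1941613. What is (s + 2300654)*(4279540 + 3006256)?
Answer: 2615899481636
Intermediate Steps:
(s + 2300654)*(4279540 + 3006256) = (-1941613 + 2300654)*(4279540 + 3006256) = 359041*7285796 = 2615899481636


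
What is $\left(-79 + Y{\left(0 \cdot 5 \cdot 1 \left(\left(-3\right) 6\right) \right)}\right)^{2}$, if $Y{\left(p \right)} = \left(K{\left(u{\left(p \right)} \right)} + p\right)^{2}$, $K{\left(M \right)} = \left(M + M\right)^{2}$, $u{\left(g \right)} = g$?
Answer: $6241$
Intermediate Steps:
$K{\left(M \right)} = 4 M^{2}$ ($K{\left(M \right)} = \left(2 M\right)^{2} = 4 M^{2}$)
$Y{\left(p \right)} = \left(p + 4 p^{2}\right)^{2}$ ($Y{\left(p \right)} = \left(4 p^{2} + p\right)^{2} = \left(p + 4 p^{2}\right)^{2}$)
$\left(-79 + Y{\left(0 \cdot 5 \cdot 1 \left(\left(-3\right) 6\right) \right)}\right)^{2} = \left(-79 + \left(0 \cdot 5 \cdot 1 \left(\left(-3\right) 6\right)\right)^{2} \left(1 + 4 \cdot 0 \cdot 5 \cdot 1 \left(\left(-3\right) 6\right)\right)^{2}\right)^{2} = \left(-79 + \left(0 \cdot 5 \left(-18\right)\right)^{2} \left(1 + 4 \cdot 0 \cdot 5 \left(-18\right)\right)^{2}\right)^{2} = \left(-79 + \left(0 \left(-18\right)\right)^{2} \left(1 + 4 \cdot 0 \left(-18\right)\right)^{2}\right)^{2} = \left(-79 + 0^{2} \left(1 + 4 \cdot 0\right)^{2}\right)^{2} = \left(-79 + 0 \left(1 + 0\right)^{2}\right)^{2} = \left(-79 + 0 \cdot 1^{2}\right)^{2} = \left(-79 + 0 \cdot 1\right)^{2} = \left(-79 + 0\right)^{2} = \left(-79\right)^{2} = 6241$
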